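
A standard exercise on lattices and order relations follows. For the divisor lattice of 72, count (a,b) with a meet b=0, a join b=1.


Complement pair (a,b): a meet b = bottom, a join b = top.
Here: gcd(a,b)=1 and lcm(a,b)=72, i.e. a*b=72 with a,b coprime.
Pairs found: (1,72), (8,9), (9,8), (72,1)
Total ordered pairs: 4


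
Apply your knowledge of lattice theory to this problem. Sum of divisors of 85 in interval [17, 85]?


Interval [17,85] in divisors of 85: [17, 85]
Sum = 102


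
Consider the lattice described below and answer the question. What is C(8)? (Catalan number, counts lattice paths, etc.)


C(n) = C(2n, n) / (n+1).
C(16, 8) = 12870
C(8) = 12870 / 9 = 1430


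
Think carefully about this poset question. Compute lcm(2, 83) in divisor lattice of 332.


In a divisor lattice, join = lcm (least common multiple).
gcd(2,83) = 1
lcm(2,83) = 2*83/gcd = 166/1 = 166


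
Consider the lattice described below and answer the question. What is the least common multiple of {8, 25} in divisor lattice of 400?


In a divisor lattice, join = lcm (least common multiple).
Compute lcm iteratively: start with first element, then lcm(current, next).
Elements: [8, 25]
lcm(8,25) = 200
Final lcm = 200


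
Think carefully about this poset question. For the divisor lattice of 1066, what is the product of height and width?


Height = length of longest chain minus 1; width = size of largest antichain.
A maximum chain: 1 | 41 | 533 | 1066  (height 3).
A maximum antichain: {2, 13, 41}  (width 3).
Product = 3 * 3 = 9


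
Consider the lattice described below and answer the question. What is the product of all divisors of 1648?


Divisors of 1648: [1, 2, 4, 8, 16, 103, 206, 412, 824, 1648]
Product = n^(d(n)/2) = 1648^(10/2)
Product = 12155869717331968


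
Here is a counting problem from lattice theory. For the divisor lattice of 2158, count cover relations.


A cover relation a -< b holds when a < b with no c strictly between.
Cover relations:
  1 -< 2
  1 -< 13
  1 -< 83
  2 -< 26
  2 -< 166
  13 -< 26
  13 -< 1079
  26 -< 2158
  ...4 more
Total: 12


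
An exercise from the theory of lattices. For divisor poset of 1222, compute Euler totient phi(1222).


phi(n) = n * prod_{p|n} (1 - 1/p).
Prime divisors of 1222: [2, 13, 47]
phi(1222) = 1222 * (1 - 1/2) * (1 - 1/13) * (1 - 1/47)
phi(1222) = 552


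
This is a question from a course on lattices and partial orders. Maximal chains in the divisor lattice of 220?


A maximal chain goes from the minimum element to a maximal element via cover relations.
Counting all min-to-max paths in the cover graph.
Total maximal chains: 12


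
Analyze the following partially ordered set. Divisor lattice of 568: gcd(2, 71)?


Meet=gcd.
gcd(2,71)=1


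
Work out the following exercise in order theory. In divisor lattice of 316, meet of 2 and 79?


In a divisor lattice, meet = gcd (greatest common divisor).
By Euclidean algorithm or factoring: gcd(2,79) = 1


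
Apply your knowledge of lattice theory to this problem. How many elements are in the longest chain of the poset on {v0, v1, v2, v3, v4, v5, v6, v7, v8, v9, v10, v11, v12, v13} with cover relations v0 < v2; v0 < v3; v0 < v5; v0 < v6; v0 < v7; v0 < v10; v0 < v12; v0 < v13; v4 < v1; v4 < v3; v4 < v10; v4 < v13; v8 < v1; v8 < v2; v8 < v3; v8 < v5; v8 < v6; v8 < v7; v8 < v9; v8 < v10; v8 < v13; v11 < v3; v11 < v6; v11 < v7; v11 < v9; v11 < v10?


A chain is a totally ordered subset; we count the number of elements in a maximum chain.
Compute, for each element x, the size of the longest chain ending at x:
  v0: 1
  v4: 1
  v8: 1
  v11: 1
  v12: 2
  v1: 2
  ...
A maximum chain: v4 < v1
Number of elements in the longest chain: 2


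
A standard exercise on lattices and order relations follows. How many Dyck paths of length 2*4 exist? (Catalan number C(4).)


C(n) = C(2n, n) / (n+1).
C(8, 4) = 70
C(4) = 70 / 5 = 14


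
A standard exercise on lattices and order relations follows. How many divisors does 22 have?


Divisors of 22: [1, 2, 11, 22]
Count: 4


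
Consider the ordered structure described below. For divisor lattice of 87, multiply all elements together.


Divisors of 87: [1, 3, 29, 87]
Product = n^(d(n)/2) = 87^(4/2)
Product = 7569


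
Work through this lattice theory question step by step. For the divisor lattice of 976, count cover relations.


A cover relation a -< b holds when a < b with no c strictly between.
Cover relations:
  1 -< 2
  1 -< 61
  2 -< 4
  2 -< 122
  4 -< 8
  4 -< 244
  8 -< 16
  8 -< 488
  ...5 more
Total: 13


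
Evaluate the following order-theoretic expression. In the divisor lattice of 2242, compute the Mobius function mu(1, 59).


In a divisor lattice, mu(a,b) = mu(b/a) where mu is the classical Mobius function.
b/a = 59/1 = 59
Prime factorization of 59: primes [59]
59 is squarefree with 1 prime factor(s), so mu(59) = (-1)^1 = -1


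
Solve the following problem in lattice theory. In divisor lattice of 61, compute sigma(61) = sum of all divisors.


sigma(n) = sum of divisors.
Divisors of 61: [1, 61]
Sum = 62


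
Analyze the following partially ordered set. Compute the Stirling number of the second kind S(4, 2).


S(n,k) = k*S(n-1,k) + S(n-1,k-1).
S(3,2) = 3, S(3,1) = 1
S(4,2) = 2*3 + 1 = 6 + 1
S(4,2) = 7


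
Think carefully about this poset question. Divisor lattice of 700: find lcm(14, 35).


In a divisor lattice, join = lcm (least common multiple).
gcd(14,35) = 7
lcm(14,35) = 14*35/gcd = 490/7 = 70


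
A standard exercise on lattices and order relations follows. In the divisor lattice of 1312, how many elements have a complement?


An element a is complemented if some b has a meet b = bottom, a join b = top.
a is complemented iff gcd(a, n/a)=1, i.e. a is a unitary divisor of 1312.
Complemented elements: 1, 32, 41, 1312
Count: 4


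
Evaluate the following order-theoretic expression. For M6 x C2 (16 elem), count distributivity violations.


Distributive law: a ^ (b v c) = (a ^ b) v (a ^ c).
Check all 16^3 = 4096 ordered triples (a,b,c).
  e.g. a=(a1,0), b=(a2,0), c=(a3,0): lhs=(a1,0) != rhs=(0,0)
  e.g. a=(a1,0), b=(a2,0), c=(a3,1): lhs=(a1,0) != rhs=(0,0)
Total violating triples: 960


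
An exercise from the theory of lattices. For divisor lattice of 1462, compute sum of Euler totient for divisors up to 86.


Divisors of 1462 up to 86: [1, 2, 17, 34, 43, 86]
phi values: [1, 1, 16, 16, 42, 42]
Sum = 118


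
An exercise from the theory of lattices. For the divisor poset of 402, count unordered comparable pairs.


A comparable pair {a,b} has a < b or b < a in the order.
Count unordered pairs where one element is strictly below the other.
Examples: {1,2}, {1,3}, {1,6}, {1,67}, ...
Total comparable pairs: 19


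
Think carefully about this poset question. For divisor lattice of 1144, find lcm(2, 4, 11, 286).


In a divisor lattice, join = lcm (least common multiple).
Compute lcm iteratively: start with first element, then lcm(current, next).
Elements: [2, 4, 11, 286]
lcm(2,4) = 4
lcm(4,11) = 44
lcm(44,286) = 572
Final lcm = 572


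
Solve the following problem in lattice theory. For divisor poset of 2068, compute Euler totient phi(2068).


phi(n) = n * prod_{p|n} (1 - 1/p).
Prime divisors of 2068: [2, 11, 47]
phi(2068) = 2068 * (1 - 1/2) * (1 - 1/11) * (1 - 1/47)
phi(2068) = 920


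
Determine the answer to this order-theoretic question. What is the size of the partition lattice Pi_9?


B(n) = number of set partitions of an n-element set.
B(n) satisfies the recurrence: B(n+1) = sum_k C(n,k)*B(k).
B(9) = 21147


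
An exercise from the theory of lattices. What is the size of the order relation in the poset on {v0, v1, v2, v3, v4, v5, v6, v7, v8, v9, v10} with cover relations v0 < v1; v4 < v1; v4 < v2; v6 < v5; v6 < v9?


The order relation is {(a,b) : a <= b}, reflexive so it includes (a,a).
Examples: (v0,v0), (v0,v1), (v1,v1), (v10,v10), (v2,v2), ...
Total ordered pairs: 16


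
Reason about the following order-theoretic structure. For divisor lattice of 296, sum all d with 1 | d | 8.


Interval [1,8] in divisors of 296: [1, 2, 4, 8]
Sum = 15


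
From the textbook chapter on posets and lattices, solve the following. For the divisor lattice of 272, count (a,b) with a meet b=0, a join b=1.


Complement pair (a,b): a meet b = bottom, a join b = top.
Here: gcd(a,b)=1 and lcm(a,b)=272, i.e. a*b=272 with a,b coprime.
Pairs found: (1,272), (16,17), (17,16), (272,1)
Total ordered pairs: 4


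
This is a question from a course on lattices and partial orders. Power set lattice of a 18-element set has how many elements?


Power set = 2^n.
2^18 = 262144


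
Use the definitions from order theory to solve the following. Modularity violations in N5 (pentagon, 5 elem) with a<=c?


Modular law: if a <= c then a v (b ^ c) = (a v b) ^ c.
Check all triples (a,b,c) with a <= c among 5 elements.
  e.g. a=a, b=c, c=b: lhs=a != rhs=b
Total violating triples: 1


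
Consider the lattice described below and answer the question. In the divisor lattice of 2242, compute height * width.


Height = length of longest chain minus 1; width = size of largest antichain.
A maximum chain: 1 | 59 | 1121 | 2242  (height 3).
A maximum antichain: {2, 19, 59}  (width 3).
Product = 3 * 3 = 9


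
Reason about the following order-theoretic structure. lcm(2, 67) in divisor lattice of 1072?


Join=lcm.
gcd(2,67)=1
lcm=134


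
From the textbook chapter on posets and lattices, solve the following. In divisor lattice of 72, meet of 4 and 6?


In a divisor lattice, meet = gcd (greatest common divisor).
By Euclidean algorithm or factoring: gcd(4,6) = 2


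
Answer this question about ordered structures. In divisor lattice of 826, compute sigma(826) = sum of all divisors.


sigma(n) = sum of divisors.
Divisors of 826: [1, 2, 7, 14, 59, 118, 413, 826]
Sum = 1440


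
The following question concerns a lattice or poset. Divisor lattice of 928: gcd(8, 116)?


Meet=gcd.
gcd(8,116)=4


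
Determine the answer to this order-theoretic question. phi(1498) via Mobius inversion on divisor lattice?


phi(n) = n * prod_{p|n} (1 - 1/p).
Prime divisors of 1498: [2, 7, 107]
phi(1498) = 1498 * (1 - 1/2) * (1 - 1/7) * (1 - 1/107)
phi(1498) = 636


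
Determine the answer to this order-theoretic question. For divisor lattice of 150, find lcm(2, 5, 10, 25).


In a divisor lattice, join = lcm (least common multiple).
Compute lcm iteratively: start with first element, then lcm(current, next).
Elements: [2, 5, 10, 25]
lcm(2,5) = 10
lcm(10,10) = 10
lcm(10,25) = 50
Final lcm = 50


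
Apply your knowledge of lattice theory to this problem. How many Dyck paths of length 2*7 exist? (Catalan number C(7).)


C(n) = C(2n, n) / (n+1).
C(14, 7) = 3432
C(7) = 3432 / 8 = 429


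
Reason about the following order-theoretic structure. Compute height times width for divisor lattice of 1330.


Height = length of longest chain minus 1; width = size of largest antichain.
A maximum chain: 1 | 19 | 133 | 665 | 1330  (height 4).
A maximum antichain: {10, 14, 35, 38, 95, 133}  (width 6).
Product = 4 * 6 = 24


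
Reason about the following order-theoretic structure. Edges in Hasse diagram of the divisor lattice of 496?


A cover relation a -< b holds when a < b with no c strictly between.
Cover relations:
  1 -< 2
  1 -< 31
  2 -< 4
  2 -< 62
  4 -< 8
  4 -< 124
  8 -< 16
  8 -< 248
  ...5 more
Total: 13


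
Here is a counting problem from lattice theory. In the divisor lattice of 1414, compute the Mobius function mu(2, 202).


In a divisor lattice, mu(a,b) = mu(b/a) where mu is the classical Mobius function.
b/a = 202/2 = 101
Prime factorization of 101: primes [101]
101 is squarefree with 1 prime factor(s), so mu(101) = (-1)^1 = -1


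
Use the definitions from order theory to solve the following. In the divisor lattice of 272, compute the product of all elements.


Divisors of 272: [1, 2, 4, 8, 16, 17, 34, 68, 136, 272]
Product = n^(d(n)/2) = 272^(10/2)
Product = 1488827973632


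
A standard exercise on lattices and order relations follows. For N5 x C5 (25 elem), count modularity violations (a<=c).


Modular law: if a <= c then a v (b ^ c) = (a v b) ^ c.
Check all triples (a,b,c) with a <= c among 25 elements.
  e.g. a=(a,0), b=(c,0), c=(b,0): lhs=(a,0) != rhs=(b,0)
  e.g. a=(a,0), b=(c,1), c=(b,0): lhs=(a,0) != rhs=(b,0)
Total violating triples: 75


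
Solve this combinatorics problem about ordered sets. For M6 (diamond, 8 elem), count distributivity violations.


Distributive law: a ^ (b v c) = (a ^ b) v (a ^ c).
Check all 8^3 = 512 ordered triples (a,b,c).
  e.g. a=a1, b=a2, c=a3: lhs=a1 != rhs=0
  e.g. a=a1, b=a2, c=a4: lhs=a1 != rhs=0
Total violating triples: 120


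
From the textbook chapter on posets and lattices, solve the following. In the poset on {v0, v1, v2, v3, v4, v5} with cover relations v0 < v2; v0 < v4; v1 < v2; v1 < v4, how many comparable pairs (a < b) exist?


A comparable pair {a,b} has a < b or b < a in the order.
Count unordered pairs where one element is strictly below the other.
Examples: {v0,v2}, {v0,v4}, {v1,v2}, {v1,v4}
Total comparable pairs: 4


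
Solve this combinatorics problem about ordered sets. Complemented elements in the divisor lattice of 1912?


An element a is complemented if some b has a meet b = bottom, a join b = top.
a is complemented iff gcd(a, n/a)=1, i.e. a is a unitary divisor of 1912.
Complemented elements: 1, 8, 239, 1912
Count: 4


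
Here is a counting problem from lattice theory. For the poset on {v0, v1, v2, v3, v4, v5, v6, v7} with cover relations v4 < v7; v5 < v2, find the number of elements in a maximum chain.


A chain is a totally ordered subset; we count the number of elements in a maximum chain.
Compute, for each element x, the size of the longest chain ending at x:
  v0: 1
  v1: 1
  v3: 1
  v4: 1
  v5: 1
  v6: 1
  ...
A maximum chain: v5 < v2
Number of elements in the longest chain: 2


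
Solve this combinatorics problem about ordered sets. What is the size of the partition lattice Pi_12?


B(n) = number of set partitions of an n-element set.
B(n) satisfies the recurrence: B(n+1) = sum_k C(n,k)*B(k).
B(12) = 4213597


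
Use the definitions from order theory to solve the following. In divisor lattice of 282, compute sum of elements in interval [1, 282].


Interval [1,282] in divisors of 282: [1, 2, 3, 6, 47, 94, 141, 282]
Sum = 576


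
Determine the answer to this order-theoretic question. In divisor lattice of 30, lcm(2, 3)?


Join=lcm.
gcd(2,3)=1
lcm=6


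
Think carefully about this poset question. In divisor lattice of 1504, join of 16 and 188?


In a divisor lattice, join = lcm (least common multiple).
gcd(16,188) = 4
lcm(16,188) = 16*188/gcd = 3008/4 = 752


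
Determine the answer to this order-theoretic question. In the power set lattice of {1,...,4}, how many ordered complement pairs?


Complement pair (a,b): a meet b = bottom, a join b = top.
Here: A intersect B = {} and A union B = {1,...,4}.
Pairs found: ({},{1,2,3,4}), ({1},{2,3,4}), ({2},{1,3,4}), ({3},{1,2,4}), ... (12 more)
Total ordered pairs: 16


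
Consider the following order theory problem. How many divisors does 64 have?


Divisors of 64: [1, 2, 4, 8, 16, 32, 64]
Count: 7


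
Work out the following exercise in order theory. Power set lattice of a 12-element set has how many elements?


Power set = 2^n.
2^12 = 4096


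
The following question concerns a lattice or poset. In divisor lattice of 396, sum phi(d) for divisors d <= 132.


Divisors of 396 up to 132: [1, 2, 3, 4, 6, 9, 11, 12, 18, 22, 33, 36, 44, 66, 99, 132]
phi values: [1, 1, 2, 2, 2, 6, 10, 4, 6, 10, 20, 12, 20, 20, 60, 40]
Sum = 216


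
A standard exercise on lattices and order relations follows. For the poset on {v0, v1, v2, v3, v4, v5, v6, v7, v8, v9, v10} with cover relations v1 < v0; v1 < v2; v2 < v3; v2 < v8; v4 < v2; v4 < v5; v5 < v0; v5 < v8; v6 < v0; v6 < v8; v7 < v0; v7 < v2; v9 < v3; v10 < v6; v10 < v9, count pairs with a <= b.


The order relation is {(a,b) : a <= b}, reflexive so it includes (a,a).
Examples: (v0,v0), (v1,v0), (v1,v1), (v1,v2), (v1,v3), ...
Total ordered pairs: 36


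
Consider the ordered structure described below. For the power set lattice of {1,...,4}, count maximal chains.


A maximal chain goes from the minimum element to a maximal element via cover relations.
Counting all min-to-max paths in the cover graph.
Total maximal chains: 24


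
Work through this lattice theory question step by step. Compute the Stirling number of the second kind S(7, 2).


S(n,k) = k*S(n-1,k) + S(n-1,k-1).
S(6,2) = 31, S(6,1) = 1
S(7,2) = 2*31 + 1 = 62 + 1
S(7,2) = 63


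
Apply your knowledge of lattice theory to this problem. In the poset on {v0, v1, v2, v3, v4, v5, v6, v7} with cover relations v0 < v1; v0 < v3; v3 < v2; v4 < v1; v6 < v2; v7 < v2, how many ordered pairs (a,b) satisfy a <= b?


The order relation is {(a,b) : a <= b}, reflexive so it includes (a,a).
Examples: (v0,v0), (v0,v1), (v0,v2), (v0,v3), (v1,v1), ...
Total ordered pairs: 15


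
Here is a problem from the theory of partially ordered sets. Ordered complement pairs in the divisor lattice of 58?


Complement pair (a,b): a meet b = bottom, a join b = top.
Here: gcd(a,b)=1 and lcm(a,b)=58, i.e. a*b=58 with a,b coprime.
Pairs found: (1,58), (2,29), (29,2), (58,1)
Total ordered pairs: 4


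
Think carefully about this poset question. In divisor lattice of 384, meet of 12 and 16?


In a divisor lattice, meet = gcd (greatest common divisor).
By Euclidean algorithm or factoring: gcd(12,16) = 4


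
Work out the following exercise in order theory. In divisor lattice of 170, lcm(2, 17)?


Join=lcm.
gcd(2,17)=1
lcm=34


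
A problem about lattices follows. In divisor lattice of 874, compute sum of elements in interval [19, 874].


Interval [19,874] in divisors of 874: [19, 38, 437, 874]
Sum = 1368


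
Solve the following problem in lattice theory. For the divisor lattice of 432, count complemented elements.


An element a is complemented if some b has a meet b = bottom, a join b = top.
a is complemented iff gcd(a, n/a)=1, i.e. a is a unitary divisor of 432.
Complemented elements: 1, 16, 27, 432
Count: 4


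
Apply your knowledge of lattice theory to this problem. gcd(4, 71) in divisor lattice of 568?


Meet=gcd.
gcd(4,71)=1


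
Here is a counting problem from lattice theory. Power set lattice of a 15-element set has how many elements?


Power set = 2^n.
2^15 = 32768


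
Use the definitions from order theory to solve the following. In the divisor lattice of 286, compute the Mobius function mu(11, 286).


In a divisor lattice, mu(a,b) = mu(b/a) where mu is the classical Mobius function.
b/a = 286/11 = 26
Prime factorization of 26: primes [2, 13]
26 is squarefree with 2 prime factor(s), so mu(26) = (-1)^2 = 1


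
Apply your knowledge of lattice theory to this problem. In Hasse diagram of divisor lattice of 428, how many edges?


A cover relation a -< b holds when a < b with no c strictly between.
Cover relations:
  1 -< 2
  1 -< 107
  2 -< 4
  2 -< 214
  4 -< 428
  107 -< 214
  214 -< 428
Total: 7


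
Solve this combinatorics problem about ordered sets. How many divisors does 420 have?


Divisors of 420: [1, 2, 3, 4, 5, 6, 7, 10, 12, 14, 15, 20, 21, 28, 30, 35, 42, 60, 70, 84, 105, 140, 210, 420]
Count: 24


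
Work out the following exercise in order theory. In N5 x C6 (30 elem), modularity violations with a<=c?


Modular law: if a <= c then a v (b ^ c) = (a v b) ^ c.
Check all triples (a,b,c) with a <= c among 30 elements.
  e.g. a=(a,0), b=(c,0), c=(b,0): lhs=(a,0) != rhs=(b,0)
  e.g. a=(a,0), b=(c,1), c=(b,0): lhs=(a,0) != rhs=(b,0)
Total violating triples: 126


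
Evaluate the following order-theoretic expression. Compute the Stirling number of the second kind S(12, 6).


S(n,k) = k*S(n-1,k) + S(n-1,k-1).
S(11,6) = 179487, S(11,5) = 246730
S(12,6) = 6*179487 + 246730 = 1076922 + 246730
S(12,6) = 1323652


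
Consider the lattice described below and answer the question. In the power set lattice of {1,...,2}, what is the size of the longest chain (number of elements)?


A chain is a totally ordered subset; we count the number of elements in a maximum chain.
Compute, for each element x, the size of the longest chain ending at x:
  {}: 1
  {1}: 2
  {2}: 2
  {1,2}: 3
A maximum chain: {} < {1} < {1,2}
Number of elements in the longest chain: 3


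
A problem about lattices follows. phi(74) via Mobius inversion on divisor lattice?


phi(n) = n * prod_{p|n} (1 - 1/p).
Prime divisors of 74: [2, 37]
phi(74) = 74 * (1 - 1/2) * (1 - 1/37)
phi(74) = 36


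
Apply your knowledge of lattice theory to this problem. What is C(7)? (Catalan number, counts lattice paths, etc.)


C(n) = C(2n, n) / (n+1).
C(14, 7) = 3432
C(7) = 3432 / 8 = 429


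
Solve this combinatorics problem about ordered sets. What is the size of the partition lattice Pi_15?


B(n) = number of set partitions of an n-element set.
B(n) satisfies the recurrence: B(n+1) = sum_k C(n,k)*B(k).
B(15) = 1382958545


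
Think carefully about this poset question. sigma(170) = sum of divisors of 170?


sigma(n) = sum of divisors.
Divisors of 170: [1, 2, 5, 10, 17, 34, 85, 170]
Sum = 324


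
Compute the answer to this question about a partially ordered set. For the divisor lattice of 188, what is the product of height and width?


Height = length of longest chain minus 1; width = size of largest antichain.
A maximum chain: 1 | 47 | 94 | 188  (height 3).
A maximum antichain: {2, 47}  (width 2).
Product = 3 * 2 = 6


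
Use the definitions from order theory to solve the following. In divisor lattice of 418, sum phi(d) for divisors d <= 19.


Divisors of 418 up to 19: [1, 2, 11, 19]
phi values: [1, 1, 10, 18]
Sum = 30


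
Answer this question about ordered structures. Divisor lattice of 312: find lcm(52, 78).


In a divisor lattice, join = lcm (least common multiple).
gcd(52,78) = 26
lcm(52,78) = 52*78/gcd = 4056/26 = 156


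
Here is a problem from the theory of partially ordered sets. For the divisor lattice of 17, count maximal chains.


A maximal chain goes from the minimum element to a maximal element via cover relations.
Counting all min-to-max paths in the cover graph.
Total maximal chains: 1


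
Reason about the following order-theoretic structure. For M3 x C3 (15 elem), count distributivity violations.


Distributive law: a ^ (b v c) = (a ^ b) v (a ^ c).
Check all 15^3 = 3375 ordered triples (a,b,c).
  e.g. a=(a1,0), b=(a2,0), c=(a3,0): lhs=(a1,0) != rhs=(0,0)
  e.g. a=(a1,0), b=(a2,0), c=(a3,1): lhs=(a1,0) != rhs=(0,0)
Total violating triples: 162


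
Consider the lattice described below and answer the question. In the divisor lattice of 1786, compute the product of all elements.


Divisors of 1786: [1, 2, 19, 38, 47, 94, 893, 1786]
Product = n^(d(n)/2) = 1786^(8/2)
Product = 10174798521616


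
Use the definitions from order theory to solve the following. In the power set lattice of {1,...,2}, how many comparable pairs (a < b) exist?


A comparable pair {a,b} has a < b or b < a in the order.
Count unordered pairs where one element is strictly below the other.
Examples: {{},{1}}, {{},{2}}, {{},{1,2}}, {{1},{1,2}}, ...
Total comparable pairs: 5


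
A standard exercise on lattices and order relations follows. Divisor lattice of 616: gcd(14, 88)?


Meet=gcd.
gcd(14,88)=2


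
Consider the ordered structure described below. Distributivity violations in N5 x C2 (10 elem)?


Distributive law: a ^ (b v c) = (a ^ b) v (a ^ c).
Check all 10^3 = 1000 ordered triples (a,b,c).
  e.g. a=(b,0), b=(a,0), c=(c,0): lhs=(b,0) != rhs=(a,0)
  e.g. a=(b,0), b=(a,0), c=(c,1): lhs=(b,0) != rhs=(a,0)
Total violating triples: 16


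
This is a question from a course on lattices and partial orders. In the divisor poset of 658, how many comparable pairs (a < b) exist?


A comparable pair {a,b} has a < b or b < a in the order.
Count unordered pairs where one element is strictly below the other.
Examples: {1,2}, {1,7}, {1,14}, {1,47}, ...
Total comparable pairs: 19


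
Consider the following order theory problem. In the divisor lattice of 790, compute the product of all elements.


Divisors of 790: [1, 2, 5, 10, 79, 158, 395, 790]
Product = n^(d(n)/2) = 790^(8/2)
Product = 389500810000


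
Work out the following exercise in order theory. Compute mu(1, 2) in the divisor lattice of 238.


In a divisor lattice, mu(a,b) = mu(b/a) where mu is the classical Mobius function.
b/a = 2/1 = 2
Prime factorization of 2: primes [2]
2 is squarefree with 1 prime factor(s), so mu(2) = (-1)^1 = -1


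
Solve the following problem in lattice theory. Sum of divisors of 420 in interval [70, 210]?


Interval [70,210] in divisors of 420: [70, 210]
Sum = 280


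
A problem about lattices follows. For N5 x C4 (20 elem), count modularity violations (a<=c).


Modular law: if a <= c then a v (b ^ c) = (a v b) ^ c.
Check all triples (a,b,c) with a <= c among 20 elements.
  e.g. a=(a,0), b=(c,0), c=(b,0): lhs=(a,0) != rhs=(b,0)
  e.g. a=(a,0), b=(c,1), c=(b,0): lhs=(a,0) != rhs=(b,0)
Total violating triples: 40


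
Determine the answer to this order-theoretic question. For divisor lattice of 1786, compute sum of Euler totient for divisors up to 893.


Divisors of 1786 up to 893: [1, 2, 19, 38, 47, 94, 893]
phi values: [1, 1, 18, 18, 46, 46, 828]
Sum = 958


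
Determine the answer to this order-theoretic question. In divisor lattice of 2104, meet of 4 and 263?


In a divisor lattice, meet = gcd (greatest common divisor).
By Euclidean algorithm or factoring: gcd(4,263) = 1


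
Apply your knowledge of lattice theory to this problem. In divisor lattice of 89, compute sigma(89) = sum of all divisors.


sigma(n) = sum of divisors.
Divisors of 89: [1, 89]
Sum = 90


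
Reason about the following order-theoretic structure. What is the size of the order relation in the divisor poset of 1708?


The order relation is {(a,b) : a <= b}, reflexive so it includes (a,a).
Examples: (1,1), (1,122), (1,14), (1,1708), (1,2), ...
Total ordered pairs: 54


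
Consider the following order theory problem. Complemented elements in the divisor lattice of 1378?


An element a is complemented if some b has a meet b = bottom, a join b = top.
a is complemented iff gcd(a, n/a)=1, i.e. a is a unitary divisor of 1378.
Complemented elements: 1, 2, 13, 26, 53, 106, ... (2 more)
Count: 8


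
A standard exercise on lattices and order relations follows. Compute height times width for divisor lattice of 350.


Height = length of longest chain minus 1; width = size of largest antichain.
A maximum chain: 1 | 7 | 35 | 175 | 350  (height 4).
A maximum antichain: {10, 14, 25, 35}  (width 4).
Product = 4 * 4 = 16


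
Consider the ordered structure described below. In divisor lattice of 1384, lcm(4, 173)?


Join=lcm.
gcd(4,173)=1
lcm=692


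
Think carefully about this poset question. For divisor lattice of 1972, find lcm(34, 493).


In a divisor lattice, join = lcm (least common multiple).
Compute lcm iteratively: start with first element, then lcm(current, next).
Elements: [34, 493]
lcm(34,493) = 986
Final lcm = 986


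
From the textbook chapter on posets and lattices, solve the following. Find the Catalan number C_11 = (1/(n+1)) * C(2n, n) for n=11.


C(n) = C(2n, n) / (n+1).
C(22, 11) = 705432
C(11) = 705432 / 12 = 58786


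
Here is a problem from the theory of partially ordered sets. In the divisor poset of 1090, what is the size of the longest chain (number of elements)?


A chain is a totally ordered subset; we count the number of elements in a maximum chain.
Compute, for each element x, the size of the longest chain ending at x:
  1: 1
  2: 2
  5: 2
  109: 2
  10: 3
  218: 3
  ...
A maximum chain: 1 < 2 < 10 < 1090
Number of elements in the longest chain: 4


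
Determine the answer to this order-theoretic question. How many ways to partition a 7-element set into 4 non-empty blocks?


S(n,k) = k*S(n-1,k) + S(n-1,k-1).
S(6,4) = 65, S(6,3) = 90
S(7,4) = 4*65 + 90 = 260 + 90
S(7,4) = 350


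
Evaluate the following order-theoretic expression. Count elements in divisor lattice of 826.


Divisors of 826: [1, 2, 7, 14, 59, 118, 413, 826]
Count: 8


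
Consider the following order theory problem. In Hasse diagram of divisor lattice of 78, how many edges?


A cover relation a -< b holds when a < b with no c strictly between.
Cover relations:
  1 -< 2
  1 -< 3
  1 -< 13
  2 -< 6
  2 -< 26
  3 -< 6
  3 -< 39
  6 -< 78
  ...4 more
Total: 12


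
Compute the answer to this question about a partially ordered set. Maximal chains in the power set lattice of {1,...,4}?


A maximal chain goes from the minimum element to a maximal element via cover relations.
Counting all min-to-max paths in the cover graph.
Total maximal chains: 24


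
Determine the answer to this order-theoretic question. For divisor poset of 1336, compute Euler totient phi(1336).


phi(n) = n * prod_{p|n} (1 - 1/p).
Prime divisors of 1336: [2, 167]
phi(1336) = 1336 * (1 - 1/2) * (1 - 1/167)
phi(1336) = 664


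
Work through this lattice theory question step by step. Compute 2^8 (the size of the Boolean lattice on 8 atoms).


Power set = 2^n.
2^8 = 256


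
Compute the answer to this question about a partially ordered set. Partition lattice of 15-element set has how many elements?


B(n) = number of set partitions of an n-element set.
B(n) satisfies the recurrence: B(n+1) = sum_k C(n,k)*B(k).
B(15) = 1382958545


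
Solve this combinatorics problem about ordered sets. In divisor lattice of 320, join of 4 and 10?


In a divisor lattice, join = lcm (least common multiple).
gcd(4,10) = 2
lcm(4,10) = 4*10/gcd = 40/2 = 20


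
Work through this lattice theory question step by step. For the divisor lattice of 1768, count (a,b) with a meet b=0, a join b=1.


Complement pair (a,b): a meet b = bottom, a join b = top.
Here: gcd(a,b)=1 and lcm(a,b)=1768, i.e. a*b=1768 with a,b coprime.
Pairs found: (1,1768), (8,221), (13,136), (17,104), ... (4 more)
Total ordered pairs: 8


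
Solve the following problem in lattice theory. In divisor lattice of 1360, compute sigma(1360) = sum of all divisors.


sigma(n) = sum of divisors.
Divisors of 1360: [1, 2, 4, 5, 8, 10, 16, 17, 20, 34, 40, 68, 80, 85, 136, 170, 272, 340, 680, 1360]
Sum = 3348


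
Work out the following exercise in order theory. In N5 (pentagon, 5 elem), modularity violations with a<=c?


Modular law: if a <= c then a v (b ^ c) = (a v b) ^ c.
Check all triples (a,b,c) with a <= c among 5 elements.
  e.g. a=a, b=c, c=b: lhs=a != rhs=b
Total violating triples: 1


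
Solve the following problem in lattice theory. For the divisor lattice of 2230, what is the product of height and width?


Height = length of longest chain minus 1; width = size of largest antichain.
A maximum chain: 1 | 223 | 1115 | 2230  (height 3).
A maximum antichain: {2, 5, 223}  (width 3).
Product = 3 * 3 = 9


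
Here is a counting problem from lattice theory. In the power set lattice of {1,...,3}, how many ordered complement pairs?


Complement pair (a,b): a meet b = bottom, a join b = top.
Here: A intersect B = {} and A union B = {1,...,3}.
Pairs found: ({},{1,2,3}), ({1},{2,3}), ({2},{1,3}), ({3},{1,2}), ... (4 more)
Total ordered pairs: 8


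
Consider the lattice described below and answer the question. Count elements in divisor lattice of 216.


Divisors of 216: [1, 2, 3, 4, 6, 8, 9, 12, 18, 24, 27, 36, 54, 72, 108, 216]
Count: 16


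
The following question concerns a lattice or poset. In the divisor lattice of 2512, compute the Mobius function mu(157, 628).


In a divisor lattice, mu(a,b) = mu(b/a) where mu is the classical Mobius function.
b/a = 628/157 = 4
Prime factorization of 4: primes [2]
4 is not squarefree, so mu(4) = 0


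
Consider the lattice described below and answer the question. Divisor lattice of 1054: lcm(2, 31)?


Join=lcm.
gcd(2,31)=1
lcm=62


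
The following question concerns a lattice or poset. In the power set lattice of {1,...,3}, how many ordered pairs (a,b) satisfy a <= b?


The order relation is {(a,b) : a <= b}, reflexive so it includes (a,a).
Examples: ({},{}), ({},{1,2}), ({},{1,2,3}), ({},{1,3}), ({},{1}), ...
Total ordered pairs: 27


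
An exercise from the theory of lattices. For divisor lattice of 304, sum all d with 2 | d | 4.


Interval [2,4] in divisors of 304: [2, 4]
Sum = 6


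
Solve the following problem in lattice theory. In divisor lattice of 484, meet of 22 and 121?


In a divisor lattice, meet = gcd (greatest common divisor).
By Euclidean algorithm or factoring: gcd(22,121) = 11


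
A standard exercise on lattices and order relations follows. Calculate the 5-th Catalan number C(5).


C(n) = C(2n, n) / (n+1).
C(10, 5) = 252
C(5) = 252 / 6 = 42


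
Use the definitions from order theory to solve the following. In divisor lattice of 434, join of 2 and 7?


In a divisor lattice, join = lcm (least common multiple).
gcd(2,7) = 1
lcm(2,7) = 2*7/gcd = 14/1 = 14


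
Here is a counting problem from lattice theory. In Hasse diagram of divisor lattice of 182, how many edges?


A cover relation a -< b holds when a < b with no c strictly between.
Cover relations:
  1 -< 2
  1 -< 7
  1 -< 13
  2 -< 14
  2 -< 26
  7 -< 14
  7 -< 91
  13 -< 26
  ...4 more
Total: 12


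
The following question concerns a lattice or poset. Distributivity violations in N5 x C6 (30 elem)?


Distributive law: a ^ (b v c) = (a ^ b) v (a ^ c).
Check all 30^3 = 27000 ordered triples (a,b,c).
  e.g. a=(b,0), b=(a,0), c=(c,0): lhs=(b,0) != rhs=(a,0)
  e.g. a=(b,0), b=(a,0), c=(c,1): lhs=(b,0) != rhs=(a,0)
Total violating triples: 432


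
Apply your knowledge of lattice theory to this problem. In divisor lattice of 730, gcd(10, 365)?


Meet=gcd.
gcd(10,365)=5


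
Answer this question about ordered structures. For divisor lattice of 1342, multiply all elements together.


Divisors of 1342: [1, 2, 11, 22, 61, 122, 671, 1342]
Product = n^(d(n)/2) = 1342^(8/2)
Product = 3243471329296


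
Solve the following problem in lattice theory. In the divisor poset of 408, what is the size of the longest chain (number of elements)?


A chain is a totally ordered subset; we count the number of elements in a maximum chain.
Compute, for each element x, the size of the longest chain ending at x:
  1: 1
  2: 2
  3: 2
  17: 2
  4: 3
  6: 3
  ...
A maximum chain: 1 < 2 < 4 < 8 < 24 < 408
Number of elements in the longest chain: 6


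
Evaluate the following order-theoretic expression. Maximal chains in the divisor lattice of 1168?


A maximal chain goes from the minimum element to a maximal element via cover relations.
Counting all min-to-max paths in the cover graph.
Total maximal chains: 5


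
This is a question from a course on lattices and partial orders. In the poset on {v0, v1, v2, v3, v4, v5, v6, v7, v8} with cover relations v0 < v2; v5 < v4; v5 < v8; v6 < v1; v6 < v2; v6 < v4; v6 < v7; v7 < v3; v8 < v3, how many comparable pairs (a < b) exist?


A comparable pair {a,b} has a < b or b < a in the order.
Count unordered pairs where one element is strictly below the other.
Examples: {v0,v2}, {v1,v6}, {v2,v6}, {v3,v5}, ...
Total comparable pairs: 11


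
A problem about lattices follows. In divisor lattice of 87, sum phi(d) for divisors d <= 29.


Divisors of 87 up to 29: [1, 3, 29]
phi values: [1, 2, 28]
Sum = 31


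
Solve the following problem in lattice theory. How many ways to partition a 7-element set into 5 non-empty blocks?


S(n,k) = k*S(n-1,k) + S(n-1,k-1).
S(6,5) = 15, S(6,4) = 65
S(7,5) = 5*15 + 65 = 75 + 65
S(7,5) = 140


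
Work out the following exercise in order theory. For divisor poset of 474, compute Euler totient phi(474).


phi(n) = n * prod_{p|n} (1 - 1/p).
Prime divisors of 474: [2, 3, 79]
phi(474) = 474 * (1 - 1/2) * (1 - 1/3) * (1 - 1/79)
phi(474) = 156


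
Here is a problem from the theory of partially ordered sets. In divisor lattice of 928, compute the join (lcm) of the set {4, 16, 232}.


In a divisor lattice, join = lcm (least common multiple).
Compute lcm iteratively: start with first element, then lcm(current, next).
Elements: [4, 16, 232]
lcm(4,16) = 16
lcm(16,232) = 464
Final lcm = 464


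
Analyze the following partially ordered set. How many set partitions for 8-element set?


B(n) = number of set partitions of an n-element set.
B(n) satisfies the recurrence: B(n+1) = sum_k C(n,k)*B(k).
B(8) = 4140


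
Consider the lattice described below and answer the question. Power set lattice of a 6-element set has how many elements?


Power set = 2^n.
2^6 = 64


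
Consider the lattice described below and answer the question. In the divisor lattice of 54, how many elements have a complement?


An element a is complemented if some b has a meet b = bottom, a join b = top.
a is complemented iff gcd(a, n/a)=1, i.e. a is a unitary divisor of 54.
Complemented elements: 1, 2, 27, 54
Count: 4


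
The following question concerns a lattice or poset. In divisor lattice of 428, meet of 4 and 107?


In a divisor lattice, meet = gcd (greatest common divisor).
By Euclidean algorithm or factoring: gcd(4,107) = 1


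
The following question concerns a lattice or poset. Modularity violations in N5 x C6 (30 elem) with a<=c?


Modular law: if a <= c then a v (b ^ c) = (a v b) ^ c.
Check all triples (a,b,c) with a <= c among 30 elements.
  e.g. a=(a,0), b=(c,0), c=(b,0): lhs=(a,0) != rhs=(b,0)
  e.g. a=(a,0), b=(c,1), c=(b,0): lhs=(a,0) != rhs=(b,0)
Total violating triples: 126


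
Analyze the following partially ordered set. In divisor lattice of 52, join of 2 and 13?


In a divisor lattice, join = lcm (least common multiple).
gcd(2,13) = 1
lcm(2,13) = 2*13/gcd = 26/1 = 26


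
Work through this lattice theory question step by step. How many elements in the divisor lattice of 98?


Divisors of 98: [1, 2, 7, 14, 49, 98]
Count: 6


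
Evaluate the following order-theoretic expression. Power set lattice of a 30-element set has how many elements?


Power set = 2^n.
2^30 = 1073741824


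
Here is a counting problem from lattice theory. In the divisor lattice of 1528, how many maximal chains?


A maximal chain goes from the minimum element to a maximal element via cover relations.
Counting all min-to-max paths in the cover graph.
Total maximal chains: 4


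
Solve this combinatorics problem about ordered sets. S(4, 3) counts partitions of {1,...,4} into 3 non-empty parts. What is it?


S(n,k) = k*S(n-1,k) + S(n-1,k-1).
S(3,3) = 1, S(3,2) = 3
S(4,3) = 3*1 + 3 = 3 + 3
S(4,3) = 6


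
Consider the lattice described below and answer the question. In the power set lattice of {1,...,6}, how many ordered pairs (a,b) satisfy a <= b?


The order relation is {(a,b) : a <= b}, reflexive so it includes (a,a).
Examples: ({},{}), ({},{1,2}), ({},{1,2,3}), ({},{1,2,3,4}), ({},{1,2,3,4,5}), ...
Total ordered pairs: 729


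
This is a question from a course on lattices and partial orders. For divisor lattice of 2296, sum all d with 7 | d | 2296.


Interval [7,2296] in divisors of 2296: [7, 14, 28, 56, 287, 574, 1148, 2296]
Sum = 4410


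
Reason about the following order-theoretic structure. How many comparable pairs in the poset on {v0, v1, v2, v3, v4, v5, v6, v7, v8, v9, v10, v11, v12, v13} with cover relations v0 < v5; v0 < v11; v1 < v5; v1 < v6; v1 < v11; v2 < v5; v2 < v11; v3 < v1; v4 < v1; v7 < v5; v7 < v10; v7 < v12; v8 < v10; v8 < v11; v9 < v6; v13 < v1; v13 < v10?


A comparable pair {a,b} has a < b or b < a in the order.
Count unordered pairs where one element is strictly below the other.
Examples: {v0,v5}, {v0,v11}, {v1,v3}, {v1,v4}, ...
Total comparable pairs: 26
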